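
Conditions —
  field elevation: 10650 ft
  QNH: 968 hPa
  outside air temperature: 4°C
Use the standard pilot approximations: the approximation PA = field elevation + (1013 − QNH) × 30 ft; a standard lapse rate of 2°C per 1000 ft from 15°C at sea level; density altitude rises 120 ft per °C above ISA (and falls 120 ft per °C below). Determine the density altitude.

Pressure altitude = 10650 + (1013 − 968) × 30 = 10650 + (+1350) = 12000 ft.
ISA temperature at 12000 ft = 15 − 2 × (12000/1000) = -9°C.
ISA deviation = 4 − (-9) = +13°C.
Density altitude = 12000 + 120 × (13) = 13560 ft.

13560 ft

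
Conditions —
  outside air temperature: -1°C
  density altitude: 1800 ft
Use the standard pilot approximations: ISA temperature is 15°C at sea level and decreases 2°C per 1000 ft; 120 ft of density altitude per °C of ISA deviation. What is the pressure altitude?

DA = PA + 120 × (OAT − (15 − 2·PA/1000)) = PA + 120·OAT − 1800 + 0.24·PA = 1.24·PA + 120·OAT − 1800.
So 1.24·PA = 1800 − 120 × (-1) + 1800 = 3720.
PA = 3720 / 1.24 = 3000 ft.

3000 ft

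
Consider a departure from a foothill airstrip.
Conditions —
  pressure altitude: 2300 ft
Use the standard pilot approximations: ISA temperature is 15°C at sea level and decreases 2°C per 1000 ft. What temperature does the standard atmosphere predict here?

10.4°C

ISA temperature = 15 − 2 × (2300/1000) = 15 − 4.6 = 10.4°C.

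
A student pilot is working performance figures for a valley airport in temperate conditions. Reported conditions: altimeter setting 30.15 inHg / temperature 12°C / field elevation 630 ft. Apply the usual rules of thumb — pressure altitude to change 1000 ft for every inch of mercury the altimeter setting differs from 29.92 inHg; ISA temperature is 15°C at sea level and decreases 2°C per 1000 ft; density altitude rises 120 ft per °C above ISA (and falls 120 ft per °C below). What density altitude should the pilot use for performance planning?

Pressure altitude = 630 + (29.92 − 30.15) × 1000 = 630 + (-230) = 400 ft.
ISA temperature at 400 ft = 15 − 2 × (400/1000) = 14.2°C.
ISA deviation = 12 − 14.2 = -2.2°C.
Density altitude = 400 + 120 × (-2.2) = 136 ft.

136 ft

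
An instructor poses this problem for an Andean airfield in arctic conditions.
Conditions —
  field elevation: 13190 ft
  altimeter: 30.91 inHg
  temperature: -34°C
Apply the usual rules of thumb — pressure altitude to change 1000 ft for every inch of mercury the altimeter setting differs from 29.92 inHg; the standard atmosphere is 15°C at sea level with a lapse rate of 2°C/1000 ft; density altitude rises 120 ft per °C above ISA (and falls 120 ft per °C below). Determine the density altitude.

9248 ft

Pressure altitude = 13190 + (29.92 − 30.91) × 1000 = 13190 + (-990) = 12200 ft.
ISA temperature at 12200 ft = 15 − 2 × (12200/1000) = -9.4°C.
ISA deviation = -34 − (-9.4) = -24.6°C.
Density altitude = 12200 + 120 × (-24.6) = 9248 ft.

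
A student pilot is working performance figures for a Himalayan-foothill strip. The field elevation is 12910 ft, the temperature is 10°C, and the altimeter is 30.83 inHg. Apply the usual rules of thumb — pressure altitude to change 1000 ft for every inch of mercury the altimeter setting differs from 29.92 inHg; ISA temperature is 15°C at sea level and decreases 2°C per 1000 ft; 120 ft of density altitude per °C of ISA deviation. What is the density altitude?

Pressure altitude = 12910 + (29.92 − 30.83) × 1000 = 12910 + (-910) = 12000 ft.
ISA temperature at 12000 ft = 15 − 2 × (12000/1000) = -9°C.
ISA deviation = 10 − (-9) = +19°C.
Density altitude = 12000 + 120 × (19) = 14280 ft.

14280 ft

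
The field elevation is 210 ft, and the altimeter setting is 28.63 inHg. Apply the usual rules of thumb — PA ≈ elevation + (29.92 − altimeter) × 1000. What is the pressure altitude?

Pressure correction = (29.92 − 28.63) × 1000 = +1290 ft.
Pressure altitude = 210 + (+1290) = 1500 ft.

1500 ft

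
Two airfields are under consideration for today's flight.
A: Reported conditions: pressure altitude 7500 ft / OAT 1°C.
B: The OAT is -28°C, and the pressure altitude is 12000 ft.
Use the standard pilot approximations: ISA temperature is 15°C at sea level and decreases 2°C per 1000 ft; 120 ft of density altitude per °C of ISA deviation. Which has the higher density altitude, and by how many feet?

A: ISA temp = 0°C, deviation +1°C, DA = 7500 + 120 × 1 = 7620 ft.
B: ISA temp = -9°C, deviation -19°C, DA = 12000 + 120 × (-19) = 9720 ft.
B is higher by 9720 − 7620 = 2100 ft.

B by 2100 ft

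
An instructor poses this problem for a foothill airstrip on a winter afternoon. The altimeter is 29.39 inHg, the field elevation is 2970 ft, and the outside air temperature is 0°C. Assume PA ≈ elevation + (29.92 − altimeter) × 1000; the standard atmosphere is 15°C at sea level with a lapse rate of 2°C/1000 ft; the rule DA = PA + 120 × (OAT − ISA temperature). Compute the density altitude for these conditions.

Pressure altitude = 2970 + (29.92 − 29.39) × 1000 = 2970 + (+530) = 3500 ft.
ISA temperature at 3500 ft = 15 − 2 × (3500/1000) = 8°C.
ISA deviation = 0 − 8 = -8°C.
Density altitude = 3500 + 120 × (-8) = 2540 ft.

2540 ft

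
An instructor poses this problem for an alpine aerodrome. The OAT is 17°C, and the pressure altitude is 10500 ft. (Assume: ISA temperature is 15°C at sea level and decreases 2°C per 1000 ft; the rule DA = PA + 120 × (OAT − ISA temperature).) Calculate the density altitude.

13260 ft

ISA temperature at 10500 ft = 15 − 2 × (10500/1000) = -6°C.
ISA deviation = 17 − (-6) = +23°C.
Density altitude = 10500 + 120 × (23) = 10500 + (+2760) = 13260 ft.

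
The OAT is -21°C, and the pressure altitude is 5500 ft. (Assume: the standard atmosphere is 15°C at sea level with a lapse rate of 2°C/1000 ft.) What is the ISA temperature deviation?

ISA temperature at 5500 ft = 15 − 2 × (5500/1000) = 4°C.
Deviation = OAT − ISA = -21 − 4 = -25°C.

ISA-25°C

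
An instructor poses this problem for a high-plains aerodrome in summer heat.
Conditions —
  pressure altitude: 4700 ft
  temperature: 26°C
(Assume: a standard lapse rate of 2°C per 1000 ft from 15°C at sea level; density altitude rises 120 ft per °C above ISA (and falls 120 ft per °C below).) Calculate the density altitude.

ISA temperature at 4700 ft = 15 − 2 × (4700/1000) = 5.6°C.
ISA deviation = 26 − 5.6 = +20.4°C.
Density altitude = 4700 + 120 × (20.4) = 4700 + (+2448) = 7148 ft.

7148 ft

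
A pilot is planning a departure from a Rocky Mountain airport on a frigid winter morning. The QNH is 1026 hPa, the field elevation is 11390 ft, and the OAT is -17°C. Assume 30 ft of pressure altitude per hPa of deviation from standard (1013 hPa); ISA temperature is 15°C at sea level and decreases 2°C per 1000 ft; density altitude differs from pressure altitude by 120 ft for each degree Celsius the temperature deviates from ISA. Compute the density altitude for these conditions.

Pressure altitude = 11390 + (1013 − 1026) × 30 = 11390 + (-390) = 11000 ft.
ISA temperature at 11000 ft = 15 − 2 × (11000/1000) = -7°C.
ISA deviation = -17 − (-7) = -10°C.
Density altitude = 11000 + 120 × (-10) = 9800 ft.

9800 ft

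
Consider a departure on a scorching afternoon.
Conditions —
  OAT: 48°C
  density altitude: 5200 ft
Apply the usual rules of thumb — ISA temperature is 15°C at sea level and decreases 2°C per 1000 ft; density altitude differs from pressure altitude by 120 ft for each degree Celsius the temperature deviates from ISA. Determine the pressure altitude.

1000 ft

DA = PA + 120 × (OAT − (15 − 2·PA/1000)) = PA + 120·OAT − 1800 + 0.24·PA = 1.24·PA + 120·OAT − 1800.
So 1.24·PA = 5200 − 120 × 48 + 1800 = 1240.
PA = 1240 / 1.24 = 1000 ft.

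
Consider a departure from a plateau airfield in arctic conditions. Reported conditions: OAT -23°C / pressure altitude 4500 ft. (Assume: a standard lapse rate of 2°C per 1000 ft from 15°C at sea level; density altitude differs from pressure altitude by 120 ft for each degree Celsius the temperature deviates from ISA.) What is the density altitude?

1020 ft

ISA temperature at 4500 ft = 15 − 2 × (4500/1000) = 6°C.
ISA deviation = -23 − 6 = -29°C.
Density altitude = 4500 + 120 × (-29) = 4500 + (-3480) = 1020 ft.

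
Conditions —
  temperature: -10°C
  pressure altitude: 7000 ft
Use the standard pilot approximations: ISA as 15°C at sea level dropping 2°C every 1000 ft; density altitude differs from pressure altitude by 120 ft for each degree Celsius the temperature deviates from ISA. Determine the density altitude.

5680 ft

ISA temperature at 7000 ft = 15 − 2 × (7000/1000) = 1°C.
ISA deviation = -10 − 1 = -11°C.
Density altitude = 7000 + 120 × (-11) = 7000 + (-1320) = 5680 ft.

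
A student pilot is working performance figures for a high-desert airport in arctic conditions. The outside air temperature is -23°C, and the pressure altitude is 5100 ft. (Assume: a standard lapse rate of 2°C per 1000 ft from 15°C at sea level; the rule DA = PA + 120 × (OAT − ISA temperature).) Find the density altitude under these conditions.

1764 ft

ISA temperature at 5100 ft = 15 − 2 × (5100/1000) = 4.8°C.
ISA deviation = -23 − 4.8 = -27.8°C.
Density altitude = 5100 + 120 × (-27.8) = 5100 + (-3336) = 1764 ft.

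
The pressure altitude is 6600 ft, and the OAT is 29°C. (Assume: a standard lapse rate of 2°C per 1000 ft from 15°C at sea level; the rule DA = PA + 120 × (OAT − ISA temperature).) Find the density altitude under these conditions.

ISA temperature at 6600 ft = 15 − 2 × (6600/1000) = 1.8°C.
ISA deviation = 29 − 1.8 = +27.2°C.
Density altitude = 6600 + 120 × (27.2) = 6600 + (+3264) = 9864 ft.

9864 ft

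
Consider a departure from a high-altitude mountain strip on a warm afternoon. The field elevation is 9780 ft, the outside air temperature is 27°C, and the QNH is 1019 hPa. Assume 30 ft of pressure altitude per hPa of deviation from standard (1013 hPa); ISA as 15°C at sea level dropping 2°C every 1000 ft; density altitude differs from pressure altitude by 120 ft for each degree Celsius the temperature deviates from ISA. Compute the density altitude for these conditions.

Pressure altitude = 9780 + (1013 − 1019) × 30 = 9780 + (-180) = 9600 ft.
ISA temperature at 9600 ft = 15 − 2 × (9600/1000) = -4.2°C.
ISA deviation = 27 − (-4.2) = +31.2°C.
Density altitude = 9600 + 120 × (31.2) = 13344 ft.

13344 ft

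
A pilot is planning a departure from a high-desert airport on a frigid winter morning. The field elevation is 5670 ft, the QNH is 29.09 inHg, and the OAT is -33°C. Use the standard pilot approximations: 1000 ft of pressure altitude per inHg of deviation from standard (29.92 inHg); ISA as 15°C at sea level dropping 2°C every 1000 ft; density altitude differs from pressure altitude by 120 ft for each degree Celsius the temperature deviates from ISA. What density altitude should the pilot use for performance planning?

2300 ft

Pressure altitude = 5670 + (29.92 − 29.09) × 1000 = 5670 + (+830) = 6500 ft.
ISA temperature at 6500 ft = 15 − 2 × (6500/1000) = 2°C.
ISA deviation = -33 − 2 = -35°C.
Density altitude = 6500 + 120 × (-35) = 2300 ft.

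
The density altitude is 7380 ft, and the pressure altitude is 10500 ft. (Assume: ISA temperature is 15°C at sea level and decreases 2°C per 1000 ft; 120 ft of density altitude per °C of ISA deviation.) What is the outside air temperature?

Density altitude − pressure altitude = 7380 − 10500 = -3120 ft.
At 120 ft/°C that is an ISA deviation of -3120/120 = -26°C.
ISA temperature at 10500 ft = 15 − 2 × (10500/1000) = -6°C.
OAT = ISA + deviation = -6 + (-26) = -32°C.

-32°C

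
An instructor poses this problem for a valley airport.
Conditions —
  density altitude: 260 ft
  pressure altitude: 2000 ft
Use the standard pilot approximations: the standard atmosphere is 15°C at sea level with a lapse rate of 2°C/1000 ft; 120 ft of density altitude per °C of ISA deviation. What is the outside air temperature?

Density altitude − pressure altitude = 260 − 2000 = -1740 ft.
At 120 ft/°C that is an ISA deviation of -1740/120 = -14.5°C.
ISA temperature at 2000 ft = 15 − 2 × (2000/1000) = 11°C.
OAT = ISA + deviation = 11 + (-14.5) = -3.5°C.

-3.5°C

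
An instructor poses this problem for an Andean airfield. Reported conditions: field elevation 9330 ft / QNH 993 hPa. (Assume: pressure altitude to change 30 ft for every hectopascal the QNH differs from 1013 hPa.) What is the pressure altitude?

Pressure correction = (1013 − 993) × 30 = +600 ft.
Pressure altitude = 9330 + (+600) = 9930 ft.

9930 ft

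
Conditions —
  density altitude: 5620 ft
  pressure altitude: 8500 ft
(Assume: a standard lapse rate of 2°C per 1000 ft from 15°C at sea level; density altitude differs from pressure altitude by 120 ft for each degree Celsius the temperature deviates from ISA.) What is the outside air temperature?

-26°C

Density altitude − pressure altitude = 5620 − 8500 = -2880 ft.
At 120 ft/°C that is an ISA deviation of -2880/120 = -24°C.
ISA temperature at 8500 ft = 15 − 2 × (8500/1000) = -2°C.
OAT = ISA + deviation = -2 + (-24) = -26°C.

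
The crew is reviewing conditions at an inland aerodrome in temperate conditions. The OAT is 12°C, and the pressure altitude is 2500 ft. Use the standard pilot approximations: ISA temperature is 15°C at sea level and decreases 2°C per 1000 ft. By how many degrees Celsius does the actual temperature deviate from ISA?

ISA+2°C

ISA temperature at 2500 ft = 15 − 2 × (2500/1000) = 10°C.
Deviation = OAT − ISA = 12 − 10 = +2°C.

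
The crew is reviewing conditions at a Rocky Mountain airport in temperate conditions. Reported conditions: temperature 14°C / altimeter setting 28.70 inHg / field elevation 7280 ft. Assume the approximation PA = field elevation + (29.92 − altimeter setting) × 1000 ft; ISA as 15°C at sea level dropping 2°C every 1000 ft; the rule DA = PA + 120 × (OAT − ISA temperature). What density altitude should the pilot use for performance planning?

Pressure altitude = 7280 + (29.92 − 28.70) × 1000 = 7280 + (+1220) = 8500 ft.
ISA temperature at 8500 ft = 15 − 2 × (8500/1000) = -2°C.
ISA deviation = 14 − (-2) = +16°C.
Density altitude = 8500 + 120 × (16) = 10420 ft.

10420 ft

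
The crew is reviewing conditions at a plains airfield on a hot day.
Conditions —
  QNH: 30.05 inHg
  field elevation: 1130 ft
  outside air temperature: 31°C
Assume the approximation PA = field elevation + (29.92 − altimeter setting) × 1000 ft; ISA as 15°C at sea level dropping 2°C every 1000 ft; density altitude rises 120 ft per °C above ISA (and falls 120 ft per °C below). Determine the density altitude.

3160 ft

Pressure altitude = 1130 + (29.92 − 30.05) × 1000 = 1130 + (-130) = 1000 ft.
ISA temperature at 1000 ft = 15 − 2 × (1000/1000) = 13°C.
ISA deviation = 31 − 13 = +18°C.
Density altitude = 1000 + 120 × (18) = 3160 ft.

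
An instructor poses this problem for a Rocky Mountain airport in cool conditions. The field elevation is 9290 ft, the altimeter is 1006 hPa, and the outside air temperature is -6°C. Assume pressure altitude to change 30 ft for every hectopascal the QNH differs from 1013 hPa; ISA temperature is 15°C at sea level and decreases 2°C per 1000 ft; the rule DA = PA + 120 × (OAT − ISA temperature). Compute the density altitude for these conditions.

9260 ft

Pressure altitude = 9290 + (1013 − 1006) × 30 = 9290 + (+210) = 9500 ft.
ISA temperature at 9500 ft = 15 − 2 × (9500/1000) = -4°C.
ISA deviation = -6 − (-4) = -2°C.
Density altitude = 9500 + 120 × (-2) = 9260 ft.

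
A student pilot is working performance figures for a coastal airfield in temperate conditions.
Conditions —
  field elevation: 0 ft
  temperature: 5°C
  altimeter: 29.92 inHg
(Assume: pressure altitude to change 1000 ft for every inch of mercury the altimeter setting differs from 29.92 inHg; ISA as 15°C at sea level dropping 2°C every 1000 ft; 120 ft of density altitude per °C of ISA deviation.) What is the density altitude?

Pressure altitude = 0 + (29.92 − 29.92) × 1000 = 0 + (0) = 0 ft.
ISA temperature at 0 ft = 15 − 2 × (0/1000) = 15°C.
ISA deviation = 5 − 15 = -10°C.
Density altitude = 0 + 120 × (-10) = -1200 ft.

-1200 ft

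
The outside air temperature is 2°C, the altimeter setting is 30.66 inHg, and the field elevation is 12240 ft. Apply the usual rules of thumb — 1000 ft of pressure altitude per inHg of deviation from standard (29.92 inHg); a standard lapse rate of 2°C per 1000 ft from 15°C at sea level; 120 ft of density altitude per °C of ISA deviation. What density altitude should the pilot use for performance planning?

12700 ft

Pressure altitude = 12240 + (29.92 − 30.66) × 1000 = 12240 + (-740) = 11500 ft.
ISA temperature at 11500 ft = 15 − 2 × (11500/1000) = -8°C.
ISA deviation = 2 − (-8) = +10°C.
Density altitude = 11500 + 120 × (10) = 12700 ft.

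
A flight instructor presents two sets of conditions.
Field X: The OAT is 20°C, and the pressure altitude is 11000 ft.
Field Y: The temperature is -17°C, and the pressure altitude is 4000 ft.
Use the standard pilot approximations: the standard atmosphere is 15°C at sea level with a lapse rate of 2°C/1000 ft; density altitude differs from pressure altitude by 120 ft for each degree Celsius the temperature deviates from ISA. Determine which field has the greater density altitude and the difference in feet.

Field X by 13120 ft

Field X: ISA temp = -7°C, deviation +27°C, DA = 11000 + 120 × 27 = 14240 ft.
Field Y: ISA temp = 7°C, deviation -24°C, DA = 4000 + 120 × (-24) = 1120 ft.
Field X is higher by 14240 − 1120 = 13120 ft.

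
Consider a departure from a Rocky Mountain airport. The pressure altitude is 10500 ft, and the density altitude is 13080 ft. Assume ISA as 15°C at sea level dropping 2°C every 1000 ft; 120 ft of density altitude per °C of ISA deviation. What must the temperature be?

15.5°C

Density altitude − pressure altitude = 13080 − 10500 = +2580 ft.
At 120 ft/°C that is an ISA deviation of 2580/120 = +21.5°C.
ISA temperature at 10500 ft = 15 − 2 × (10500/1000) = -6°C.
OAT = ISA + deviation = -6 + (+21.5) = 15.5°C.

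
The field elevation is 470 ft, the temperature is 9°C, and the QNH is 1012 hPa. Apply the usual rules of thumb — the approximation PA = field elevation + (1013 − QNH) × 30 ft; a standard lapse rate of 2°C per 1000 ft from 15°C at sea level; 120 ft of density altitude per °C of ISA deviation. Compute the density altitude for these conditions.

-100 ft

Pressure altitude = 470 + (1013 − 1012) × 30 = 470 + (+30) = 500 ft.
ISA temperature at 500 ft = 15 − 2 × (500/1000) = 14°C.
ISA deviation = 9 − 14 = -5°C.
Density altitude = 500 + 120 × (-5) = -100 ft.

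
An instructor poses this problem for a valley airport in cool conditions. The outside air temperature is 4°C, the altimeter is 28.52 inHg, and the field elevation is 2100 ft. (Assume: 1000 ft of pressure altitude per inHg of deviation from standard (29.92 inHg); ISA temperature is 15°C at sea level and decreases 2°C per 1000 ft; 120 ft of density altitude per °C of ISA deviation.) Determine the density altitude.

Pressure altitude = 2100 + (29.92 − 28.52) × 1000 = 2100 + (+1400) = 3500 ft.
ISA temperature at 3500 ft = 15 − 2 × (3500/1000) = 8°C.
ISA deviation = 4 − 8 = -4°C.
Density altitude = 3500 + 120 × (-4) = 3020 ft.

3020 ft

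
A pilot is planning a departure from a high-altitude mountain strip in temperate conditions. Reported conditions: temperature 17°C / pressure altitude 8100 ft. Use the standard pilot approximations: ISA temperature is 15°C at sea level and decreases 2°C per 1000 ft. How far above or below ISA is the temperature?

ISA temperature at 8100 ft = 15 − 2 × (8100/1000) = -1.2°C.
Deviation = OAT − ISA = 17 − (-1.2) = +18.2°C.

ISA+18.2°C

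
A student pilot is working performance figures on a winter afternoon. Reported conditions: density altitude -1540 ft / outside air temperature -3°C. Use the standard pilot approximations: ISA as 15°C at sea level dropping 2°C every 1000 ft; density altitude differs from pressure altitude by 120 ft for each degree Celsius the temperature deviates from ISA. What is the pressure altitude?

500 ft

DA = PA + 120 × (OAT − (15 − 2·PA/1000)) = PA + 120·OAT − 1800 + 0.24·PA = 1.24·PA + 120·OAT − 1800.
So 1.24·PA = -1540 − 120 × (-3) + 1800 = 620.
PA = 620 / 1.24 = 500 ft.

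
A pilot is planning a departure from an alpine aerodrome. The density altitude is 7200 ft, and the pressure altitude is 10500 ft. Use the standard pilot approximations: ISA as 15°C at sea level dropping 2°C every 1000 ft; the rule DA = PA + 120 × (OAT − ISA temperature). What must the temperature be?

Density altitude − pressure altitude = 7200 − 10500 = -3300 ft.
At 120 ft/°C that is an ISA deviation of -3300/120 = -27.5°C.
ISA temperature at 10500 ft = 15 − 2 × (10500/1000) = -6°C.
OAT = ISA + deviation = -6 + (-27.5) = -33.5°C.

-33.5°C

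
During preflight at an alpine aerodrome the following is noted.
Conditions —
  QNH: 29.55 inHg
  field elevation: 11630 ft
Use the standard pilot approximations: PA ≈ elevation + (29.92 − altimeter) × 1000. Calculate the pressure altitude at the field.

Pressure correction = (29.92 − 29.55) × 1000 = +370 ft.
Pressure altitude = 11630 + (+370) = 12000 ft.

12000 ft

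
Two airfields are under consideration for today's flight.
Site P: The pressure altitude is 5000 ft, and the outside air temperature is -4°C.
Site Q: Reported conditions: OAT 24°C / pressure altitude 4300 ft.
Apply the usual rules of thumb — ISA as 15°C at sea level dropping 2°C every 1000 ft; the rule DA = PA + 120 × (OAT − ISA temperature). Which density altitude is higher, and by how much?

Site Q by 2492 ft

Site P: ISA temp = 5°C, deviation -9°C, DA = 5000 + 120 × (-9) = 3920 ft.
Site Q: ISA temp = 6.4°C, deviation +17.6°C, DA = 4300 + 120 × 17.6 = 6412 ft.
Site Q is higher by 6412 − 3920 = 2492 ft.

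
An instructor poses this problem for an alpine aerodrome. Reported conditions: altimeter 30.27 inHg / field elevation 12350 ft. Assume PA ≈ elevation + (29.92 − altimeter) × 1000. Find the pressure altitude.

Pressure correction = (29.92 − 30.27) × 1000 = -350 ft.
Pressure altitude = 12350 + (-350) = 12000 ft.

12000 ft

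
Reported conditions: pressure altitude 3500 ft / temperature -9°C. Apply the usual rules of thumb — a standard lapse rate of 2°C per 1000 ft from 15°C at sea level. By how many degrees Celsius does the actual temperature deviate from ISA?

ISA temperature at 3500 ft = 15 − 2 × (3500/1000) = 8°C.
Deviation = OAT − ISA = -9 − 8 = -17°C.

ISA-17°C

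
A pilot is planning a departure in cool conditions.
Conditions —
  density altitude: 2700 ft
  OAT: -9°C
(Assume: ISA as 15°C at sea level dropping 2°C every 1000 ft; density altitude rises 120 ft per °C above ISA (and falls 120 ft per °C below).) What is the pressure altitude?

4500 ft

DA = PA + 120 × (OAT − (15 − 2·PA/1000)) = PA + 120·OAT − 1800 + 0.24·PA = 1.24·PA + 120·OAT − 1800.
So 1.24·PA = 2700 − 120 × (-9) + 1800 = 5580.
PA = 5580 / 1.24 = 4500 ft.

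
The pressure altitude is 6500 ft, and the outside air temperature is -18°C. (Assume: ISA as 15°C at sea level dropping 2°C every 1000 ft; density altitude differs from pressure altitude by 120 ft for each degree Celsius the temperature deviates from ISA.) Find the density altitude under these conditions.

4100 ft

ISA temperature at 6500 ft = 15 − 2 × (6500/1000) = 2°C.
ISA deviation = -18 − 2 = -20°C.
Density altitude = 6500 + 120 × (-20) = 6500 + (-2400) = 4100 ft.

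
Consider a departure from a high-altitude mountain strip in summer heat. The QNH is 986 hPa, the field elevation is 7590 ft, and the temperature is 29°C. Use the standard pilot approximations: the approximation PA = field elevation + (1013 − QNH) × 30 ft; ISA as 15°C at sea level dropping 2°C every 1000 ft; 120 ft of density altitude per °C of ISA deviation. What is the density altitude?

Pressure altitude = 7590 + (1013 − 986) × 30 = 7590 + (+810) = 8400 ft.
ISA temperature at 8400 ft = 15 − 2 × (8400/1000) = -1.8°C.
ISA deviation = 29 − (-1.8) = +30.8°C.
Density altitude = 8400 + 120 × (30.8) = 12096 ft.

12096 ft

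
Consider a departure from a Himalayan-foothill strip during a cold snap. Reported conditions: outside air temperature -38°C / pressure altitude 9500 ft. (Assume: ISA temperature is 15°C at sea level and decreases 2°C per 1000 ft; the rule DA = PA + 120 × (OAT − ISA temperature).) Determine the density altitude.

ISA temperature at 9500 ft = 15 − 2 × (9500/1000) = -4°C.
ISA deviation = -38 − (-4) = -34°C.
Density altitude = 9500 + 120 × (-34) = 9500 + (-4080) = 5420 ft.

5420 ft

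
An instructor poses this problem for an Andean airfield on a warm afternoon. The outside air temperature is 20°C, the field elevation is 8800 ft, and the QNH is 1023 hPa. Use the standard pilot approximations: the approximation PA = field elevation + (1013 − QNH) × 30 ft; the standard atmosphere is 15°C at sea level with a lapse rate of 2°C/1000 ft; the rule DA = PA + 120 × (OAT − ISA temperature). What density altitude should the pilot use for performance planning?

11140 ft

Pressure altitude = 8800 + (1013 − 1023) × 30 = 8800 + (-300) = 8500 ft.
ISA temperature at 8500 ft = 15 − 2 × (8500/1000) = -2°C.
ISA deviation = 20 − (-2) = +22°C.
Density altitude = 8500 + 120 × (22) = 11140 ft.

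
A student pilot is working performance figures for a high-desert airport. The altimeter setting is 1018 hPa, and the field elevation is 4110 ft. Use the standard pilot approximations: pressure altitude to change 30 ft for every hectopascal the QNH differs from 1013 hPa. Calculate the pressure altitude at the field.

3960 ft

Pressure correction = (1013 − 1018) × 30 = -150 ft.
Pressure altitude = 4110 + (-150) = 3960 ft.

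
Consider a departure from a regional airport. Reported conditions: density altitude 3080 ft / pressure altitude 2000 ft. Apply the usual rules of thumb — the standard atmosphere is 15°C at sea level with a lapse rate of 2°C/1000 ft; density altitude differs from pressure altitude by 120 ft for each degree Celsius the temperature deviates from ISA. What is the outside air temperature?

20°C

Density altitude − pressure altitude = 3080 − 2000 = +1080 ft.
At 120 ft/°C that is an ISA deviation of 1080/120 = +9°C.
ISA temperature at 2000 ft = 15 − 2 × (2000/1000) = 11°C.
OAT = ISA + deviation = 11 + (+9) = 20°C.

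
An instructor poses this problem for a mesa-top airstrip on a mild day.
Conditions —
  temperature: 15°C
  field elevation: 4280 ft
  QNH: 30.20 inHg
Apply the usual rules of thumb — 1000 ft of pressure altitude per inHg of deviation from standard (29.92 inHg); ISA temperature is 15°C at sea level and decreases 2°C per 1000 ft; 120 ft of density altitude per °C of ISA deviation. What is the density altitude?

4960 ft

Pressure altitude = 4280 + (29.92 − 30.20) × 1000 = 4280 + (-280) = 4000 ft.
ISA temperature at 4000 ft = 15 − 2 × (4000/1000) = 7°C.
ISA deviation = 15 − 7 = +8°C.
Density altitude = 4000 + 120 × (8) = 4960 ft.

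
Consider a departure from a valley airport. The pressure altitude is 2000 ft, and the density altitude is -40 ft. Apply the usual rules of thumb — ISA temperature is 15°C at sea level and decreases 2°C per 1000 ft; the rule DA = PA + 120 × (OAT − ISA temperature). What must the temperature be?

-6°C

Density altitude − pressure altitude = -40 − 2000 = -2040 ft.
At 120 ft/°C that is an ISA deviation of -2040/120 = -17°C.
ISA temperature at 2000 ft = 15 − 2 × (2000/1000) = 11°C.
OAT = ISA + deviation = 11 + (-17) = -6°C.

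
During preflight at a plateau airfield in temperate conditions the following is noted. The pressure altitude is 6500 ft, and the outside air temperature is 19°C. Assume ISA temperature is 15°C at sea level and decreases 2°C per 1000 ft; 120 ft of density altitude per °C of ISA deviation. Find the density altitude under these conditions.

8540 ft

ISA temperature at 6500 ft = 15 − 2 × (6500/1000) = 2°C.
ISA deviation = 19 − 2 = +17°C.
Density altitude = 6500 + 120 × (17) = 6500 + (+2040) = 8540 ft.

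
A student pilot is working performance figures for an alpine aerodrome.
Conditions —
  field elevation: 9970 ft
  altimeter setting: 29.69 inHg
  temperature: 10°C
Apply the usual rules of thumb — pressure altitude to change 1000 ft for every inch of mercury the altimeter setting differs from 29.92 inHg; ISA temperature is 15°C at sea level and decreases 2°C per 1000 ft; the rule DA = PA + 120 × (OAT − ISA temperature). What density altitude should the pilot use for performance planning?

12048 ft

Pressure altitude = 9970 + (29.92 − 29.69) × 1000 = 9970 + (+230) = 10200 ft.
ISA temperature at 10200 ft = 15 − 2 × (10200/1000) = -5.4°C.
ISA deviation = 10 − (-5.4) = +15.4°C.
Density altitude = 10200 + 120 × (15.4) = 12048 ft.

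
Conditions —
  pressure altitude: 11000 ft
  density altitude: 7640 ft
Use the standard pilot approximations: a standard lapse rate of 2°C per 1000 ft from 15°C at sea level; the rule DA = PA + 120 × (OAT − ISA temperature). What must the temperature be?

Density altitude − pressure altitude = 7640 − 11000 = -3360 ft.
At 120 ft/°C that is an ISA deviation of -3360/120 = -28°C.
ISA temperature at 11000 ft = 15 − 2 × (11000/1000) = -7°C.
OAT = ISA + deviation = -7 + (-28) = -35°C.

-35°C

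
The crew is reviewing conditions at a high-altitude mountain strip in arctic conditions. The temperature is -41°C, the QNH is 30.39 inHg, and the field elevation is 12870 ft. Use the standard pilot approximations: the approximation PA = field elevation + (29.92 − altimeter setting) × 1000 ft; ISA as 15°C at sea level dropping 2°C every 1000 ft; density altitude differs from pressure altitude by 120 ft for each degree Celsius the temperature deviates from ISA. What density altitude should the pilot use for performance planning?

Pressure altitude = 12870 + (29.92 − 30.39) × 1000 = 12870 + (-470) = 12400 ft.
ISA temperature at 12400 ft = 15 − 2 × (12400/1000) = -9.8°C.
ISA deviation = -41 − (-9.8) = -31.2°C.
Density altitude = 12400 + 120 × (-31.2) = 8656 ft.

8656 ft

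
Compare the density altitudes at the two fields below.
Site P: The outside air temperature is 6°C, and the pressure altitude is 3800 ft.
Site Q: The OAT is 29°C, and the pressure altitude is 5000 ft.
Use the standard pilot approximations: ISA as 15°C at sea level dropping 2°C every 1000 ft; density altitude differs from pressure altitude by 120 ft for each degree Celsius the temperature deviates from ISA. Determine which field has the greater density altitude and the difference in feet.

Site P: ISA temp = 7.4°C, deviation -1.4°C, DA = 3800 + 120 × (-1.4) = 3632 ft.
Site Q: ISA temp = 5°C, deviation +24°C, DA = 5000 + 120 × 24 = 7880 ft.
Site Q is higher by 7880 − 3632 = 4248 ft.

Site Q by 4248 ft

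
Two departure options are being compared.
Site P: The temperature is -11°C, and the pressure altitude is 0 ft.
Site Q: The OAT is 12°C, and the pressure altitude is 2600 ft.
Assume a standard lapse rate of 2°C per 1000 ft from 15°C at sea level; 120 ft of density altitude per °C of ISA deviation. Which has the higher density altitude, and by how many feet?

Site Q by 5984 ft

Site P: ISA temp = 15°C, deviation -26°C, DA = 0 + 120 × (-26) = -3120 ft.
Site Q: ISA temp = 9.8°C, deviation +2.2°C, DA = 2600 + 120 × 2.2 = 2864 ft.
Site Q is higher by 2864 − (-3120) = 5984 ft.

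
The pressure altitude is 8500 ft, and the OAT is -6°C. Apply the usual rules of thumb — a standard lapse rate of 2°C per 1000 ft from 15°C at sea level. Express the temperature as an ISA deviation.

ISA-4°C

ISA temperature at 8500 ft = 15 − 2 × (8500/1000) = -2°C.
Deviation = OAT − ISA = -6 − (-2) = -4°C.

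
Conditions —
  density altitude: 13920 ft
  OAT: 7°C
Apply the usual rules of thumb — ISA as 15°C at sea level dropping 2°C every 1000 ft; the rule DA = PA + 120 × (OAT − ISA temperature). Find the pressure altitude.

DA = PA + 120 × (OAT − (15 − 2·PA/1000)) = PA + 120·OAT − 1800 + 0.24·PA = 1.24·PA + 120·OAT − 1800.
So 1.24·PA = 13920 − 120 × 7 + 1800 = 14880.
PA = 14880 / 1.24 = 12000 ft.

12000 ft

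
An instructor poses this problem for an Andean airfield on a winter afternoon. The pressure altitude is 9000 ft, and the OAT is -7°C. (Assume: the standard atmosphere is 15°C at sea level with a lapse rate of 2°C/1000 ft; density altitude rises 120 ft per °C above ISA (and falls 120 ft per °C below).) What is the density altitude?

ISA temperature at 9000 ft = 15 − 2 × (9000/1000) = -3°C.
ISA deviation = -7 − (-3) = -4°C.
Density altitude = 9000 + 120 × (-4) = 9000 + (-480) = 8520 ft.

8520 ft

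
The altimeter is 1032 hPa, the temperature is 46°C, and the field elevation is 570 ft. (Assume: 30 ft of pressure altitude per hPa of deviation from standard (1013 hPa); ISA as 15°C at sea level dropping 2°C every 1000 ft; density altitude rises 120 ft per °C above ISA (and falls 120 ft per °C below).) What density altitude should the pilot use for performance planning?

3720 ft

Pressure altitude = 570 + (1013 − 1032) × 30 = 570 + (-570) = 0 ft.
ISA temperature at 0 ft = 15 − 2 × (0/1000) = 15°C.
ISA deviation = 46 − 15 = +31°C.
Density altitude = 0 + 120 × (31) = 3720 ft.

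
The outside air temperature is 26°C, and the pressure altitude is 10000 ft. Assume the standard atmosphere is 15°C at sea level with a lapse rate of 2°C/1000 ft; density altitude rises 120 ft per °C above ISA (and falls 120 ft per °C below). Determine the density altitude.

ISA temperature at 10000 ft = 15 − 2 × (10000/1000) = -5°C.
ISA deviation = 26 − (-5) = +31°C.
Density altitude = 10000 + 120 × (31) = 10000 + (+3720) = 13720 ft.

13720 ft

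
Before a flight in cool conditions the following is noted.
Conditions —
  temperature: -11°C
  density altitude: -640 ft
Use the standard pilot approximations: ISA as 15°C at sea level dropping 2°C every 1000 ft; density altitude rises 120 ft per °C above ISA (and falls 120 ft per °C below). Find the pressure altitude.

DA = PA + 120 × (OAT − (15 − 2·PA/1000)) = PA + 120·OAT − 1800 + 0.24·PA = 1.24·PA + 120·OAT − 1800.
So 1.24·PA = -640 − 120 × (-11) + 1800 = 2480.
PA = 2480 / 1.24 = 2000 ft.

2000 ft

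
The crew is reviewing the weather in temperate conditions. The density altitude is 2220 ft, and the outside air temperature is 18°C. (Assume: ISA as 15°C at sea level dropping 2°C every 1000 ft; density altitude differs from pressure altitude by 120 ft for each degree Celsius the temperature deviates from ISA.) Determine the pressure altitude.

1500 ft

DA = PA + 120 × (OAT − (15 − 2·PA/1000)) = PA + 120·OAT − 1800 + 0.24·PA = 1.24·PA + 120·OAT − 1800.
So 1.24·PA = 2220 − 120 × 18 + 1800 = 1860.
PA = 1860 / 1.24 = 1500 ft.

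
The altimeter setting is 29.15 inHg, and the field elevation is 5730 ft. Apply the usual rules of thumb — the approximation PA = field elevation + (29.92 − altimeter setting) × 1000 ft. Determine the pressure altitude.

Pressure correction = (29.92 − 29.15) × 1000 = +770 ft.
Pressure altitude = 5730 + (+770) = 6500 ft.

6500 ft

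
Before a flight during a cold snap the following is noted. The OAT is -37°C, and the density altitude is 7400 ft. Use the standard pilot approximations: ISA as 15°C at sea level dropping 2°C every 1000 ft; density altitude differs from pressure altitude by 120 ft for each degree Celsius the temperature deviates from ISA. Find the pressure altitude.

DA = PA + 120 × (OAT − (15 − 2·PA/1000)) = PA + 120·OAT − 1800 + 0.24·PA = 1.24·PA + 120·OAT − 1800.
So 1.24·PA = 7400 − 120 × (-37) + 1800 = 13640.
PA = 13640 / 1.24 = 11000 ft.

11000 ft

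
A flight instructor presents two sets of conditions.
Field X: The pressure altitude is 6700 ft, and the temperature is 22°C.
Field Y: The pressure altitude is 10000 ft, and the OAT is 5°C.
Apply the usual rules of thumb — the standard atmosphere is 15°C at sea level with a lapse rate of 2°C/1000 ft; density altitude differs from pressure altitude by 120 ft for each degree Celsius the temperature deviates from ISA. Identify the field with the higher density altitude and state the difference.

Field X: ISA temp = 1.6°C, deviation +20.4°C, DA = 6700 + 120 × 20.4 = 9148 ft.
Field Y: ISA temp = -5°C, deviation +10°C, DA = 10000 + 120 × 10 = 11200 ft.
Field Y is higher by 11200 − 9148 = 2052 ft.

Field Y by 2052 ft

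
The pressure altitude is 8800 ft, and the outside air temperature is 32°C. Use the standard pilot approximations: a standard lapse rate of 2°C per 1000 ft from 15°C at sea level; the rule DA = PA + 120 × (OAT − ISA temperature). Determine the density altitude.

ISA temperature at 8800 ft = 15 − 2 × (8800/1000) = -2.6°C.
ISA deviation = 32 − (-2.6) = +34.6°C.
Density altitude = 8800 + 120 × (34.6) = 8800 + (+4152) = 12952 ft.

12952 ft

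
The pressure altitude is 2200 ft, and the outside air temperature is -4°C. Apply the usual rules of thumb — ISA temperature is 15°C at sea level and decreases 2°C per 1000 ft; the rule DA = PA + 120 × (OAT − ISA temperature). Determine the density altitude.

ISA temperature at 2200 ft = 15 − 2 × (2200/1000) = 10.6°C.
ISA deviation = -4 − 10.6 = -14.6°C.
Density altitude = 2200 + 120 × (-14.6) = 2200 + (-1752) = 448 ft.

448 ft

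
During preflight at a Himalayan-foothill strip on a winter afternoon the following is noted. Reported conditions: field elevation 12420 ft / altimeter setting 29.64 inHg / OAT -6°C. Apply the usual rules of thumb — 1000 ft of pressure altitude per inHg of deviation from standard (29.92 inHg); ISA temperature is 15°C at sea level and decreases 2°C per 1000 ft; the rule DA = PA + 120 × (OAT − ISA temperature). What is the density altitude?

Pressure altitude = 12420 + (29.92 − 29.64) × 1000 = 12420 + (+280) = 12700 ft.
ISA temperature at 12700 ft = 15 − 2 × (12700/1000) = -10.4°C.
ISA deviation = -6 − (-10.4) = +4.4°C.
Density altitude = 12700 + 120 × (4.4) = 13228 ft.

13228 ft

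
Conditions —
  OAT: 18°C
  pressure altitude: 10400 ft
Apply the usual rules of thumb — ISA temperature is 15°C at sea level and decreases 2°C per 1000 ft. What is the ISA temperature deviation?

ISA temperature at 10400 ft = 15 − 2 × (10400/1000) = -5.8°C.
Deviation = OAT − ISA = 18 − (-5.8) = +23.8°C.

ISA+23.8°C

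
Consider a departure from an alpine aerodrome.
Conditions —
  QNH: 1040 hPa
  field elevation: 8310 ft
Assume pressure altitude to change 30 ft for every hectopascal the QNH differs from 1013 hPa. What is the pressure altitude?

7500 ft

Pressure correction = (1013 − 1040) × 30 = -810 ft.
Pressure altitude = 8310 + (-810) = 7500 ft.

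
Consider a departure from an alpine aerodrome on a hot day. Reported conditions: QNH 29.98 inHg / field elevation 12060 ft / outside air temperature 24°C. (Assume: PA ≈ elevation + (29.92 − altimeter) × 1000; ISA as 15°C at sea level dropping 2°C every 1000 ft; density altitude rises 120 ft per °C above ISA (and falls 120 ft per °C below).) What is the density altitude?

Pressure altitude = 12060 + (29.92 − 29.98) × 1000 = 12060 + (-60) = 12000 ft.
ISA temperature at 12000 ft = 15 − 2 × (12000/1000) = -9°C.
ISA deviation = 24 − (-9) = +33°C.
Density altitude = 12000 + 120 × (33) = 15960 ft.

15960 ft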